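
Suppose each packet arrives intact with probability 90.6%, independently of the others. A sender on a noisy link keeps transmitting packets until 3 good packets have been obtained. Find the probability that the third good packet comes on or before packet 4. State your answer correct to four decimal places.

Finishing within 4 packets ⇔ at least 3 successes in the first 4. With X ~ Binomial(4, 0.906), P(Y ≤ 4) = 1 − P(X ≤ 2).
  k=0: C(4,0)·0.906^0·0.094^4 = 0.000078
  k=1: C(4,1)·0.906^1·0.094^3 = 0.003010
  k=2: C(4,2)·0.906^2·0.094^2 = 0.043517
1 − 0.046606 = 0.953394

0.9534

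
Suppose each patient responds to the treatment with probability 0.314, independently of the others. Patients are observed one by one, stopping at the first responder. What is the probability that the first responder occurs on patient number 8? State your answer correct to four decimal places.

Geometric (trials to first success), p = 0.314.
P(Y = 8) = (1−p)^7 · p = 0.071494 · 0.314 = 0.022449

0.0224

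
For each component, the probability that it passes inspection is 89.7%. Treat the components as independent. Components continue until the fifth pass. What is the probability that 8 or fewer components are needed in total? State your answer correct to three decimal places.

Finishing within 8 components ⇔ at least 5 successes in the first 8. With X ~ Binomial(8, 0.897), P(Y ≤ 8) = 1 − P(X ≤ 4).
  k=0: C(8,0)·0.897^0·0.103^8 = 0.00000
  k=1: C(8,1)·0.897^1·0.103^7 = 0.00000
  k=2: C(8,2)·0.897^2·0.103^6 = 0.00003
  k=3: C(8,3)·0.897^3·0.103^5 = 0.00047
  k=4: C(8,4)·0.897^4·0.103^4 = 0.00510
1 − 0.00560 = 0.99440

0.994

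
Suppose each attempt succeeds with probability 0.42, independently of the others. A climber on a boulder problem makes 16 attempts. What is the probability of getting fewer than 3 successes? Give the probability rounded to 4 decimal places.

X ~ Binomial(16, 0.42); P(X ≤ 2) = Σ C(16,k) p^k (1−p)^(16−k) over k:
  k=0: C(16,0)·0.42^0·0.58^16 = 0.000164
  k=1: C(16,1)·0.42^1·0.58^15 = 0.001900
  k=2: C(16,2)·0.42^2·0.58^14 = 0.010320
Total = 0.012384

0.0124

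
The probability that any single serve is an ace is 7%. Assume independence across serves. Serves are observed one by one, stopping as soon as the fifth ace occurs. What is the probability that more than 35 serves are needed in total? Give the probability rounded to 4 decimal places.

0.9052

Needing more than 35 serves ⇔ fewer than 5 successes in the first 35. With X ~ Binomial(35, 0.07), P(Y > 35) = P(X ≤ 4).
  k=0: C(35,0)·0.07^0·0.93^35 = 0.078868
  k=1: C(35,1)·0.07^1·0.93^34 = 0.207772
  k=2: C(35,2)·0.07^2·0.93^33 = 0.265858
  k=3: C(35,3)·0.07^3·0.93^32 = 0.220119
  k=4: C(35,4)·0.07^4·0.93^31 = 0.132545
P(X ≤ 4) = 0.905163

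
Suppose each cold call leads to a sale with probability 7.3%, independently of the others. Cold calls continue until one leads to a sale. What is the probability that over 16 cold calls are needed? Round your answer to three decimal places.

0.297

Y = number of cold calls to the first success; geometric, p = 0.073.
P(Y > 16) = P(first 16 all fail) = (1−p)^16 = 0.29736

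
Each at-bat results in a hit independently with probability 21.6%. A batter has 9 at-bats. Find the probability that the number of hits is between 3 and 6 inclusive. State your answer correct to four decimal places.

X ~ Binomial(9, 0.216); P(3 ≤ X ≤ 6) = Σ C(9,k) p^k (1−p)^(9−k) over k:
  k=3: C(9,3)·0.216^3·0.784^6 = 0.196579
  k=4: C(9,4)·0.216^4·0.784^5 = 0.081239
  k=5: C(9,5)·0.216^5·0.784^4 = 0.022382
  k=6: C(9,6)·0.216^6·0.784^3 = 0.004111
Total = 0.304311

0.3043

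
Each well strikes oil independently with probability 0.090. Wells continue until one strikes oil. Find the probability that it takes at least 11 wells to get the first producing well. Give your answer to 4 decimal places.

Y = number of wells to the first success; geometric, p = 0.09.
P(Y > 10) = P(first 10 all fail) = (1−p)^10 = 0.389416

0.3894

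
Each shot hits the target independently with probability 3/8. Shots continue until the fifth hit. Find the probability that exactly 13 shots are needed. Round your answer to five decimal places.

0.08547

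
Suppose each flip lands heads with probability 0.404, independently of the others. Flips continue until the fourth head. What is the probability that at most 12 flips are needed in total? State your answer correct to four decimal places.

0.7831

Finishing within 12 flips ⇔ at least 4 successes in the first 12. With X ~ Binomial(12, 0.404), P(Y ≤ 12) = 1 − P(X ≤ 3).
  k=0: C(12,0)·0.404^0·0.596^12 = 0.002009
  k=1: C(12,1)·0.404^1·0.596^11 = 0.016341
  k=2: C(12,2)·0.404^2·0.596^10 = 0.060921
  k=3: C(12,3)·0.404^3·0.596^9 = 0.137652
1 − 0.216923 = 0.783077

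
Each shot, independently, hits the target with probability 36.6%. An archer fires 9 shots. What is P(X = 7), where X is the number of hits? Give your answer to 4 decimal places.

0.0127

X ~ Binomial(n=9, p=0.366).
P(X=7) = C(9,7) · p^7 · (1−p)^2
= 36 · 0.00087977 · 0.40196 = 0.012731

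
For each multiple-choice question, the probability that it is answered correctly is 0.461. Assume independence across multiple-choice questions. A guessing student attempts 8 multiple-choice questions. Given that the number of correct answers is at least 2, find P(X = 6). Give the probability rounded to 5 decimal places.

X ~ Binomial(8, 0.461). Want P(X=6 | X≥2) = P(X=6) / P(X≥2).
P(X=6) = C(8,6)·0.461^6·0.539^2 = 0.0780802
P(X≥2) = 1 − 0.0071238 − 0.0487430 = 0.9441332
Ratio = 0.0780802 / 0.9441332 = 0.0827004

0.08270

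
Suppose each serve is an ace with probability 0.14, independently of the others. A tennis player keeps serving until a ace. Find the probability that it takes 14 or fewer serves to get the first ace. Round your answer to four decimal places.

0.8789

Y = number of serves to the first success; geometric, p = 0.14.
P(Y ≤ 14) = 1 − (1−p)^14 = 1 − 0.121054 = 0.878946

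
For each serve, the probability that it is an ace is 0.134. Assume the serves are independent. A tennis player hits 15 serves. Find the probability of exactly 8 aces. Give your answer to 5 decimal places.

X ~ Binomial(n=15, p=0.134).
P(X=8) = C(15,8) · p^8 · (1−p)^7
= 6435 · 1.0395e-07 · 0.36528 = 0.0002443

0.00024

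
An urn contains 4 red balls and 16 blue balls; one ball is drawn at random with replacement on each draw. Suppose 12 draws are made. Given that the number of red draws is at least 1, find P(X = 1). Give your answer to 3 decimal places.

X ~ Binomial(12, 0.20). Want P(X=1 | X≥1) = P(X=1) / P(X≥1).
P(X=1) = C(12,1)·0.20^1·0.80^11 = 0.20616
P(X≥1) = 1 − 0.06872 = 0.93128
Ratio = 0.20616 / 0.93128 = 0.22137

0.221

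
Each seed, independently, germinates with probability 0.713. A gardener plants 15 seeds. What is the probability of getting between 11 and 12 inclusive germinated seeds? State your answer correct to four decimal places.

X ~ Binomial(15, 0.713); P(11 ≤ X ≤ 12) = Σ C(15,k) p^k (1−p)^(15−k) over k:
  k=11: C(15,11)·0.713^11·0.287^4 = 0.224205
  k=12: C(15,12)·0.713^12·0.287^3 = 0.185666
Total = 0.409870

0.4099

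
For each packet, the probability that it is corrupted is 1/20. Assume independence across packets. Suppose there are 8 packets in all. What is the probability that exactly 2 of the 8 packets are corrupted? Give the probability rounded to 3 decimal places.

X ~ Binomial(n=8, p=0.05).
P(X=2) = C(8,2) · p^2 · (1−p)^6
= 28 · 0.0025 · 0.73509 = 0.05146

0.051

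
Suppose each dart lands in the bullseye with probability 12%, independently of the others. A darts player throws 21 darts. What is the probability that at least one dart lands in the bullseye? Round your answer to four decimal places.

P(at least one) = 1 − P(none) = 1 − (1 − 0.12)^21
= 1 − 0.068255 = 0.931745

0.9317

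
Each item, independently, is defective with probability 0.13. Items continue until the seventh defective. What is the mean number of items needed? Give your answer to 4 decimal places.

Y = total items until the seventh success; negative binomial with r=7, p=0.13.
E[Y] = r / p = 7 / 0.13 = 53.846154

53.8462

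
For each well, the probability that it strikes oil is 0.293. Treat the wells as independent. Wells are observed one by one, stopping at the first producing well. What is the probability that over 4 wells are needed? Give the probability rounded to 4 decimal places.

Y = number of wells to the first success; geometric, p = 0.293.
P(Y > 4) = P(first 4 all fail) = (1−p)^4 = 0.249849

0.2498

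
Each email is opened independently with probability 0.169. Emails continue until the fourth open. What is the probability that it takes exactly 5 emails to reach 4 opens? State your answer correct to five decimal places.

0.00271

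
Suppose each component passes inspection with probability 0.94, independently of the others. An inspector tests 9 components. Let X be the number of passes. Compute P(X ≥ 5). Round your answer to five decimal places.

X ~ Binomial(9, 0.94); P(X ≥ 5) = Σ C(9,k) p^k (1−p)^(9−k) over k:
  k=5: C(9,5)·0.94^5·0.06^4 = 0.0011984
  k=6: C(9,6)·0.94^6·0.06^3 = 0.0125170
  k=7: C(9,7)·0.94^7·0.06^2 = 0.0840427
  k=8: C(9,8)·0.94^8·0.06^1 = 0.3291672
  k=9: C(9,9)·0.94^9·0.06^0 = 0.5729948
Total = 0.9999202

0.99992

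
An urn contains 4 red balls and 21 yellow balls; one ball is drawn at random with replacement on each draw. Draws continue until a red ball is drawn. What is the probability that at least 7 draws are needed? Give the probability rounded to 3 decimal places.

0.351

Y = number of draws to the first success; geometric, p = 0.16.
P(Y > 6) = P(first 6 all fail) = (1−p)^6 = 0.35130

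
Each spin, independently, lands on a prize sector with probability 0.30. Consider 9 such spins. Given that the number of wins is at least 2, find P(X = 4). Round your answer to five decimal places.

0.21335

X ~ Binomial(9, 0.30). Want P(X=4 | X≥2) = P(X=4) / P(X≥2).
P(X=4) = C(9,4)·0.30^4·0.70^5 = 0.1715322
P(X≥2) = 1 − 0.0403536 − 0.1556496 = 0.8039968
Ratio = 0.1715322 / 0.8039968 = 0.2133494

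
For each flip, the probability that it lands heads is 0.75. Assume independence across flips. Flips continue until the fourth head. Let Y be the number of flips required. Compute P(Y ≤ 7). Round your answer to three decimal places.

0.929

Finishing within 7 flips ⇔ at least 4 successes in the first 7. With X ~ Binomial(7, 0.75), P(Y ≤ 7) = 1 − P(X ≤ 3).
  k=0: C(7,0)·0.75^0·0.25^7 = 0.00006
  k=1: C(7,1)·0.75^1·0.25^6 = 0.00128
  k=2: C(7,2)·0.75^2·0.25^5 = 0.01154
  k=3: C(7,3)·0.75^3·0.25^4 = 0.05768
1 − 0.07056 = 0.92944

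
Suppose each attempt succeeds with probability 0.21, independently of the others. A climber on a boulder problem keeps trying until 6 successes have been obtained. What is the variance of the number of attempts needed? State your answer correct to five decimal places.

107.48299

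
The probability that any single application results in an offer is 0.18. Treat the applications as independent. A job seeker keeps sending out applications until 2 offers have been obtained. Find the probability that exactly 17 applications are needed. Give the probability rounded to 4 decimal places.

0.0264

Y = trial on which the second success occurs; negative binomial, r=2, p=0.18.
P(Y=17) = C(16,1) · p^2 · (1−p)^15
= 16 · 0.0324 · 0.050957 = 0.026416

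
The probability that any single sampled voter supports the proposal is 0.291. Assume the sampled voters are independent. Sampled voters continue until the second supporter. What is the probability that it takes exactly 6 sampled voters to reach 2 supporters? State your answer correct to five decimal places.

Y = trial on which the second success occurs; negative binomial, r=2, p=0.291.
P(Y=6) = C(5,1) · p^2 · (1−p)^4
= 5 · 0.084681 · 0.25269 = 0.1069894

0.10699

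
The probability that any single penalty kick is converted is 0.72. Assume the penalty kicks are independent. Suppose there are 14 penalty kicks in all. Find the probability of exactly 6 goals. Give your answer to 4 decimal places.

0.0158

X ~ Binomial(n=14, p=0.72).
P(X=6) = C(14,6) · p^6 · (1−p)^8
= 3003 · 0.13931 · 3.778e-05 = 0.015806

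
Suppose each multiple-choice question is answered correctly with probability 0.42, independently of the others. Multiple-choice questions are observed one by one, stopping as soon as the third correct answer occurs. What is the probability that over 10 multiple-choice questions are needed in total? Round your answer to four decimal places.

Needing more than 10 multiple-choice questions ⇔ fewer than 3 successes in the first 10. With X ~ Binomial(10, 0.42), P(Y > 10) = P(X ≤ 2).
  k=0: C(10,0)·0.42^0·0.58^10 = 0.004308
  k=1: C(10,1)·0.42^1·0.58^9 = 0.031196
  k=2: C(10,2)·0.42^2·0.58^8 = 0.101656
P(X ≤ 2) = 0.137161

0.1372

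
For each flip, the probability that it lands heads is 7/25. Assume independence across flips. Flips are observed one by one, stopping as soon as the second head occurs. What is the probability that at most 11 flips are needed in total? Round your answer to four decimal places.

Finishing within 11 flips ⇔ at least 2 successes in the first 11. With X ~ Binomial(11, 0.28), P(Y ≤ 11) = 1 − P(X ≤ 1).
  k=0: C(11,0)·0.28^0·0.72^11 = 0.026956
  k=1: C(11,1)·0.28^1·0.72^10 = 0.115312
1 − 0.142268 = 0.857732

0.8577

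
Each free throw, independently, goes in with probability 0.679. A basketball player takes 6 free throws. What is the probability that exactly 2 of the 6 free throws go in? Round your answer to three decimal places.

0.073

X ~ Binomial(n=6, p=0.679).
P(X=2) = C(6,2) · p^2 · (1−p)^4
= 15 · 0.46104 · 0.010617 = 0.07343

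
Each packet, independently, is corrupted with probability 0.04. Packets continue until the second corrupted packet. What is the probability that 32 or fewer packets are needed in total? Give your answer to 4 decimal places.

Finishing within 32 packets ⇔ at least 2 successes in the first 32. With X ~ Binomial(32, 0.04), P(Y ≤ 32) = 1 − P(X ≤ 1).
  k=0: C(32,0)·0.04^0·0.96^32 = 0.270819
  k=1: C(32,1)·0.04^1·0.96^31 = 0.361092
1 − 0.631911 = 0.368089

0.3681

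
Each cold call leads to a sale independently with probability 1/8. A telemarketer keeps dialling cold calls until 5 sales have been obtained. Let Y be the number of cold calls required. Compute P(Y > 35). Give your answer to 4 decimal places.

Needing more than 35 cold calls ⇔ fewer than 5 successes in the first 35. With X ~ Binomial(35, 0.125), P(Y > 35) = P(X ≤ 4).
  k=0: C(35,0)·0.125^0·0.875^35 = 0.009339
  k=1: C(35,1)·0.125^1·0.875^34 = 0.046693
  k=2: C(35,2)·0.125^2·0.875^33 = 0.113397
  k=3: C(35,3)·0.125^3·0.875^32 = 0.178196
  k=4: C(35,4)·0.125^4·0.875^31 = 0.203652
P(X ≤ 4) = 0.551277

0.5513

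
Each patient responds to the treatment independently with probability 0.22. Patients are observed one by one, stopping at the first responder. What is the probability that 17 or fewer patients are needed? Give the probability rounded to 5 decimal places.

Y = number of patients to the first success; geometric, p = 0.22.
P(Y ≤ 17) = 1 − (1−p)^17 = 1 − 0.0146423 = 0.9853577

0.98536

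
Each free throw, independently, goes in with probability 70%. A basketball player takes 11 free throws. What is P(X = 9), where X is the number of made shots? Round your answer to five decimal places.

X ~ Binomial(n=11, p=0.70).
P(X=9) = C(11,9) · p^9 · (1−p)^2
= 55 · 0.040354 · 0.09 = 0.1997504

0.19975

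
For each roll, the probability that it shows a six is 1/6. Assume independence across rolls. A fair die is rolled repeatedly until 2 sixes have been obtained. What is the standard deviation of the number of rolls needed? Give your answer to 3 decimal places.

7.746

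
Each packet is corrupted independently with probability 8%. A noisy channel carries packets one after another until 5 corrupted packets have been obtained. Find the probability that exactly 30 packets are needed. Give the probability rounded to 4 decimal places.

0.0097

Y = trial on which the fifth success occurs; negative binomial, r=5, p=0.08.
P(Y=30) = C(29,4) · p^5 · (1−p)^25
= 23751 · 3.2768e-06 · 0.12436 = 0.009679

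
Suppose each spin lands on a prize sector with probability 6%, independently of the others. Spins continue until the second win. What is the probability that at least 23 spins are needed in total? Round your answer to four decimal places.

Needing more than 22 spins ⇔ fewer than 2 successes in the first 22. With X ~ Binomial(22, 0.06), P(Y > 22) = P(X ≤ 1).
  k=0: C(22,0)·0.06^0·0.94^22 = 0.256338
  k=1: C(22,1)·0.06^1·0.94^21 = 0.359964
P(X ≤ 1) = 0.616302

0.6163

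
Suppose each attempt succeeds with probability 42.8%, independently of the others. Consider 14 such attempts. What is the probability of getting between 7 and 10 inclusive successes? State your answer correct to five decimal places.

X ~ Binomial(14, 0.428); P(7 ≤ X ≤ 10) = Σ C(14,k) p^k (1−p)^(14−k) over k:
  k=7: C(14,7)·0.428^7·0.572^7 = 0.1808947
  k=8: C(14,8)·0.428^8·0.572^6 = 0.1184354
  k=9: C(14,9)·0.428^9·0.572^5 = 0.0590797
  k=10: C(14,10)·0.428^10·0.572^4 = 0.0221032
Total = 0.3805131

0.38051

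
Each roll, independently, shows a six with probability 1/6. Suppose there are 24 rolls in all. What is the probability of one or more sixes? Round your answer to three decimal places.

P(at least one) = 1 − P(none) = 1 − (1 − 0.166667)^24
= 1 − 0.01258 = 0.98742

0.987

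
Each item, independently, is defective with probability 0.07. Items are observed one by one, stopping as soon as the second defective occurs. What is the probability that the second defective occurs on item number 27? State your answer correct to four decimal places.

Y = trial on which the second success occurs; negative binomial, r=2, p=0.07.
P(Y=27) = C(26,1) · p^2 · (1−p)^25
= 26 · 0.0049 · 0.16296 = 0.020761

0.0208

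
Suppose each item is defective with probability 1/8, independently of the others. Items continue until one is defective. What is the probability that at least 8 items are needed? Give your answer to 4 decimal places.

Y = number of items to the first success; geometric, p = 0.125.
P(Y > 7) = P(first 7 all fail) = (1−p)^7 = 0.392696

0.3927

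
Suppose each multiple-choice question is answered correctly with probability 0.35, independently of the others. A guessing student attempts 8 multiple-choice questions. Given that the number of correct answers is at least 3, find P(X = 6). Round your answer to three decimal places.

0.038

X ~ Binomial(8, 0.35). Want P(X=6 | X≥3) = P(X=6) / P(X≥3).
P(X=6) = C(8,6)·0.35^6·0.65^2 = 0.02175
P(X≥3) = 1 − 0.03186 − 0.13726 − 0.25869 = 0.57219
Ratio = 0.02175 / 0.57219 = 0.03801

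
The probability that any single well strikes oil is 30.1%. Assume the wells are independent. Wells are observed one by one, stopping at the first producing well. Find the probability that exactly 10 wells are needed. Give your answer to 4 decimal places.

0.0120

Geometric (trials to first success), p = 0.301.
P(Y = 10) = (1−p)^9 · p = 0.039838 · 0.301 = 0.011991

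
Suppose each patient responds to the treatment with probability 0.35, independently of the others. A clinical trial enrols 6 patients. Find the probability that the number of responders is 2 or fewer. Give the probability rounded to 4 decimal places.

0.6471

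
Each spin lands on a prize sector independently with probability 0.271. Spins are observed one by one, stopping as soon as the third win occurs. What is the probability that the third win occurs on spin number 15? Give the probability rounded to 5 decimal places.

Y = trial on which the third success occurs; negative binomial, r=3, p=0.271.
P(Y=15) = C(14,2) · p^3 · (1−p)^12
= 91 · 0.019903 · 0.022528 = 0.0408018

0.04080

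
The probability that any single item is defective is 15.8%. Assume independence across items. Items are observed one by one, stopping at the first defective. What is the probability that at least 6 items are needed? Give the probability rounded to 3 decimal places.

Y = number of items to the first success; geometric, p = 0.158.
P(Y > 5) = P(first 5 all fail) = (1−p)^5 = 0.42321

0.423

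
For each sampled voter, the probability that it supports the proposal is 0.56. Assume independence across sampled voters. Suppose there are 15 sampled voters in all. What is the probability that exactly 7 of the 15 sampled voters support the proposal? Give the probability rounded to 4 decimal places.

X ~ Binomial(n=15, p=0.56).
P(X=7) = C(15,7) · p^7 · (1−p)^8
= 6435 · 0.017271 · 0.0014048 = 0.156130

0.1561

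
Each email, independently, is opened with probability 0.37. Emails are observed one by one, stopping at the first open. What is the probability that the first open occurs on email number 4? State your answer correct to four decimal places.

Geometric (trials to first success), p = 0.37.
P(Y = 4) = (1−p)^3 · p = 0.25005 · 0.37 = 0.092517

0.0925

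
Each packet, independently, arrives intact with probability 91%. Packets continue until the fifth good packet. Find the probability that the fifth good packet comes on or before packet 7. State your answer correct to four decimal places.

Finishing within 7 packets ⇔ at least 5 successes in the first 7. With X ~ Binomial(7, 0.91), P(Y ≤ 7) = 1 − P(X ≤ 4).
  k=0: C(7,0)·0.91^0·0.09^7 = 0.000000
  k=1: C(7,1)·0.91^1·0.09^6 = 0.000003
  k=2: C(7,2)·0.91^2·0.09^5 = 0.000103
  k=3: C(7,3)·0.91^3·0.09^4 = 0.001730
  k=4: C(7,4)·0.91^4·0.09^3 = 0.017497
1 − 0.019333 = 0.980667

0.9807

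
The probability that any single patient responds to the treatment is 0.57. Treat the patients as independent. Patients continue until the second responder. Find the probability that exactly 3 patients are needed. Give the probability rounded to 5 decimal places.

Y = trial on which the second success occurs; negative binomial, r=2, p=0.57.
P(Y=3) = C(2,1) · p^2 · (1−p)^1
= 2 · 0.3249 · 0.43 = 0.2794140

0.27941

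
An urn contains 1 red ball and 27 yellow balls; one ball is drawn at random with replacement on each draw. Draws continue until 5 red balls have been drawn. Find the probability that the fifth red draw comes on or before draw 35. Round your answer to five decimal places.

0.00771

Finishing within 35 draws ⇔ at least 5 successes in the first 35. With X ~ Binomial(35, 0.035714), P(Y ≤ 35) = 1 − P(X ≤ 4).
  k=0: C(35,0)·0.035714^0·0.964286^35 = 0.2800275
  k=1: C(35,1)·0.035714^1·0.964286^34 = 0.3629986
  k=2: C(35,2)·0.035714^2·0.964286^33 = 0.2285547
  k=3: C(35,3)·0.035714^3·0.964286^32 = 0.0931149
  k=4: C(35,4)·0.035714^4·0.964286^31 = 0.0275896
1 − 0.9922852 = 0.0077148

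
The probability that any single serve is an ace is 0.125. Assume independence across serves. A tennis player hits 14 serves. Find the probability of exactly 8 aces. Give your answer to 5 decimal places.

X ~ Binomial(n=14, p=0.125).
P(X=8) = C(14,8) · p^8 · (1−p)^6
= 3003 · 5.9605e-08 · 0.4488 = 0.0000803

0.00008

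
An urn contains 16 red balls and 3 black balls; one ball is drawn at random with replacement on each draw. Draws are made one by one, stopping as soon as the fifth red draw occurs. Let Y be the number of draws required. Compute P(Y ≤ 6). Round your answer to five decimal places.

Finishing within 6 draws ⇔ at least 5 successes in the first 6. With X ~ Binomial(6, 0.842105), P(Y ≤ 6) = 1 − P(X ≤ 4).
  k=0: C(6,0)·0.842105^0·0.157895^6 = 0.0000155
  k=1: C(6,1)·0.842105^1·0.157895^5 = 0.0004959
  k=2: C(6,2)·0.842105^2·0.157895^4 = 0.0066114
  k=3: C(6,3)·0.842105^3·0.157895^3 = 0.0470145
  k=4: C(6,4)·0.842105^4·0.157895^2 = 0.1880581
1 − 0.2421954 = 0.7578046

0.75780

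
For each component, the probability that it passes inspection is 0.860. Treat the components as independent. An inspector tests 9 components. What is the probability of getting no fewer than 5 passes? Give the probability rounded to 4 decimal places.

X ~ Binomial(9, 0.86); P(X ≥ 5) = Σ C(9,k) p^k (1−p)^(9−k) over k:
  k=5: C(9,5)·0.86^5·0.14^4 = 0.022771
  k=6: C(9,6)·0.86^6·0.14^3 = 0.093251
  k=7: C(9,7)·0.86^7·0.14^2 = 0.245498
  k=8: C(9,8)·0.86^8·0.14^1 = 0.377015
  k=9: C(9,9)·0.86^9·0.14^0 = 0.257327
Total = 0.995862

0.9959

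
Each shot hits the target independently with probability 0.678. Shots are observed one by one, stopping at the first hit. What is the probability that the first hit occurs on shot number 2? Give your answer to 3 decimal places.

Geometric (trials to first success), p = 0.678.
P(Y = 2) = (1−p)^1 · p = 0.322 · 0.678 = 0.21832

0.218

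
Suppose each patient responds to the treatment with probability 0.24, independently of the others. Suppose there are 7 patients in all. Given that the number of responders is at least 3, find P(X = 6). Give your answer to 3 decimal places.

0.005

X ~ Binomial(7, 0.24). Want P(X=6 | X≥3) = P(X=6) / P(X≥3).
P(X=6) = C(7,6)·0.24^6·0.76^1 = 0.00102
P(X≥3) = 1 − 0.14645 − 0.32374 − 0.30670 = 0.22312
Ratio = 0.00102 / 0.22312 = 0.00456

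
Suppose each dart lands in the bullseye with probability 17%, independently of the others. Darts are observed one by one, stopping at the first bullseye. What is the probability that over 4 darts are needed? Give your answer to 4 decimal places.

Y = number of darts to the first success; geometric, p = 0.17.
P(Y > 4) = P(first 4 all fail) = (1−p)^4 = 0.474583

0.4746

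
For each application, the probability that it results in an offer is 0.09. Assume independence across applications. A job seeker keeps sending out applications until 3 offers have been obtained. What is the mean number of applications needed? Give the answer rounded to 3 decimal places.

33.333

Y = total applications until the third success; negative binomial with r=3, p=0.09.
E[Y] = r / p = 3 / 0.09 = 33.33333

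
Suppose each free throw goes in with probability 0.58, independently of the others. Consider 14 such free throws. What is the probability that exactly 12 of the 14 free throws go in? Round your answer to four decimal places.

X ~ Binomial(n=14, p=0.58).
P(X=12) = C(14,12) · p^12 · (1−p)^2
= 91 · 0.0014492 · 0.1764 = 0.023264

0.0233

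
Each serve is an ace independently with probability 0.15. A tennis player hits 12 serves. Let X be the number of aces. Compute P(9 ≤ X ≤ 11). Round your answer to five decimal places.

0.00001

X ~ Binomial(12, 0.15); P(9 ≤ X ≤ 11) = Σ C(12,k) p^k (1−p)^(12−k) over k:
  k=9: C(12,9)·0.15^9·0.85^3 = 0.0000052
  k=10: C(12,10)·0.15^10·0.85^2 = 0.0000003
  k=11: C(12,11)·0.15^11·0.85^1 = 0.0000000
Total = 0.0000055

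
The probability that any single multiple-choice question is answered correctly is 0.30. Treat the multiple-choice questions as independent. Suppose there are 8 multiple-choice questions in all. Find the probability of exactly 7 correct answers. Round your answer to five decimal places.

X ~ Binomial(n=8, p=0.30).
P(X=7) = C(8,7) · p^7 · (1−p)^1
= 8 · 0.0002187 · 0.7 = 0.0012247

0.00122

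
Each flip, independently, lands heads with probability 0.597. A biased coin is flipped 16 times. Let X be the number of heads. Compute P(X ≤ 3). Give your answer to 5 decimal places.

0.00102

X ~ Binomial(16, 0.597); P(X ≤ 3) = Σ C(16,k) p^k (1−p)^(16−k) over k:
  k=0: C(16,0)·0.597^0·0.403^16 = 0.0000005
  k=1: C(16,1)·0.597^1·0.403^15 = 0.0000115
  k=2: C(16,2)·0.597^2·0.403^14 = 0.0001275
  k=3: C(16,3)·0.597^3·0.403^13 = 0.0008812
Total = 0.0010206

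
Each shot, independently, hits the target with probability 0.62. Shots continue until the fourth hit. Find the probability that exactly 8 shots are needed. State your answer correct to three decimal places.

0.108

Y = trial on which the fourth success occurs; negative binomial, r=4, p=0.62.
P(Y=8) = C(7,3) · p^4 · (1−p)^4
= 35 · 0.14776 · 0.020851 = 0.10784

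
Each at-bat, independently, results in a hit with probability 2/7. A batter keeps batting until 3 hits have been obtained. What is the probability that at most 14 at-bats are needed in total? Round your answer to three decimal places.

Finishing within 14 at-bats ⇔ at least 3 successes in the first 14. With X ~ Binomial(14, 0.285714), P(Y ≤ 14) = 1 − P(X ≤ 2).
  k=0: C(14,0)·0.285714^0·0.714286^14 = 0.00900
  k=1: C(14,1)·0.285714^1·0.714286^13 = 0.05040
  k=2: C(14,2)·0.285714^2·0.714286^12 = 0.13103
1 − 0.19042 = 0.80958

0.810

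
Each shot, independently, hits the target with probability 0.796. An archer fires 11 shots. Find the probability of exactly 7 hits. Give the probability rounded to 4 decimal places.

0.1157

X ~ Binomial(n=11, p=0.796).
P(X=7) = C(11,7) · p^7 · (1−p)^4
= 330 · 0.20248 · 0.0017319 = 0.115725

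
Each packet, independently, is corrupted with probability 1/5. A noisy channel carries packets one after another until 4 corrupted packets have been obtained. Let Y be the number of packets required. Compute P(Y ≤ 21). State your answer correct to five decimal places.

Finishing within 21 packets ⇔ at least 4 successes in the first 21. With X ~ Binomial(21, 0.20), P(Y ≤ 21) = 1 − P(X ≤ 3).
  k=0: C(21,0)·0.20^0·0.80^21 = 0.0092234
  k=1: C(21,1)·0.20^1·0.80^20 = 0.0484227
  k=2: C(21,2)·0.20^2·0.80^19 = 0.1210568
  k=3: C(21,3)·0.20^3·0.80^18 = 0.1916732
1 − 0.3703760 = 0.6296240

0.62962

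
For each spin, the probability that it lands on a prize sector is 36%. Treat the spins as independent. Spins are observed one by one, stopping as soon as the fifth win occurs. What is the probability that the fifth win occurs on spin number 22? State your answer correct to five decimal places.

Y = trial on which the fifth success occurs; negative binomial, r=5, p=0.36.
P(Y=22) = C(21,4) · p^5 · (1−p)^17
= 5985 · 0.0060466 · 0.00050706 = 0.0183500

0.01835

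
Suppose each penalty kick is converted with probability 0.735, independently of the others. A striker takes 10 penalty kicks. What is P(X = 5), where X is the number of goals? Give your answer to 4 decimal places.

0.0706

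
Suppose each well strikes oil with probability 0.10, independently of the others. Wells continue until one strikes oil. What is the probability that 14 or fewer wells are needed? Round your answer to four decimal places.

0.7712

Y = number of wells to the first success; geometric, p = 0.10.
P(Y ≤ 14) = 1 − (1−p)^14 = 1 − 0.228768 = 0.771232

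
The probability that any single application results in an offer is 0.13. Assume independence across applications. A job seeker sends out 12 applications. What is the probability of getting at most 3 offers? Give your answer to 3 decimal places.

X ~ Binomial(12, 0.13); P(X ≤ 3) = Σ C(12,k) p^k (1−p)^(12−k) over k:
  k=0: C(12,0)·0.13^0·0.87^12 = 0.18803
  k=1: C(12,1)·0.13^1·0.87^11 = 0.33716
  k=2: C(12,2)·0.13^2·0.87^10 = 0.27709
  k=3: C(12,3)·0.13^3·0.87^9 = 0.13801
Total = 0.94030

0.940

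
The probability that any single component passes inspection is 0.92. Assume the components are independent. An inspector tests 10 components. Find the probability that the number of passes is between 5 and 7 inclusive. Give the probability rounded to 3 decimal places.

0.040

X ~ Binomial(10, 0.92); P(5 ≤ X ≤ 7) = Σ C(10,k) p^k (1−p)^(10−k) over k:
  k=5: C(10,5)·0.92^5·0.08^5 = 0.00054
  k=6: C(10,6)·0.92^6·0.08^4 = 0.00522
  k=7: C(10,7)·0.92^7·0.08^3 = 0.03427
Total = 0.04003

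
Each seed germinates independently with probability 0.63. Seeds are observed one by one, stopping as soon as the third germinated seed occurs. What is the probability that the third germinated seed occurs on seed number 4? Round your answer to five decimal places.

0.27755

Y = trial on which the third success occurs; negative binomial, r=3, p=0.63.
P(Y=4) = C(3,2) · p^3 · (1−p)^1
= 3 · 0.25005 · 0.37 = 0.2775522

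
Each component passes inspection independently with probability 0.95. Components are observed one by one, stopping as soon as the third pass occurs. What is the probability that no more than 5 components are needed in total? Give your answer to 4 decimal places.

0.9988

Finishing within 5 components ⇔ at least 3 successes in the first 5. With X ~ Binomial(5, 0.95), P(Y ≤ 5) = 1 − P(X ≤ 2).
  k=0: C(5,0)·0.95^0·0.05^5 = 0.000000
  k=1: C(5,1)·0.95^1·0.05^4 = 0.000030
  k=2: C(5,2)·0.95^2·0.05^3 = 0.001128
1 − 0.001158 = 0.998842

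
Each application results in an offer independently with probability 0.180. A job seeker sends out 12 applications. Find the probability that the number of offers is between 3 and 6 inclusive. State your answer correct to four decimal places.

0.3681

X ~ Binomial(12, 0.18); P(3 ≤ X ≤ 6) = Σ C(12,k) p^k (1−p)^(12−k) over k:
  k=3: C(12,3)·0.18^3·0.82^9 = 0.215063
  k=4: C(12,4)·0.18^4·0.82^8 = 0.106220
  k=5: C(12,5)·0.18^5·0.82^7 = 0.037307
  k=6: C(12,6)·0.18^6·0.82^6 = 0.009554
Total = 0.368143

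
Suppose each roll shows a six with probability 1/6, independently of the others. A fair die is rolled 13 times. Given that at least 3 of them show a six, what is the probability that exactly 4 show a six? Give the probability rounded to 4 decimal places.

0.2875

X ~ Binomial(13, 0.166667). Want P(X=4 | X≥3) = P(X=4) / P(X≥3).
P(X=4) = C(13,4)·0.166667^4·0.833333^9 = 0.106923
P(X≥3) = 1 − 0.093464 − 0.243006 − 0.291607 = 0.371923
Ratio = 0.106923 / 0.371923 = 0.287486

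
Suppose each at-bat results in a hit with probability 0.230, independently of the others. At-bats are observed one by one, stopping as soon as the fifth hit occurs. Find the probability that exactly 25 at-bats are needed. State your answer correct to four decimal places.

Y = trial on which the fifth success occurs; negative binomial, r=5, p=0.23.
P(Y=25) = C(24,4) · p^5 · (1−p)^20
= 10626 · 0.00064363 · 0.005368 = 0.036713

0.0367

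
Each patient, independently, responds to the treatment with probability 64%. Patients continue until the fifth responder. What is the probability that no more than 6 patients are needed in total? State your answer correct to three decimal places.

0.301

Finishing within 6 patients ⇔ at least 5 successes in the first 6. With X ~ Binomial(6, 0.64), P(Y ≤ 6) = 1 − P(X ≤ 4).
  k=0: C(6,0)·0.64^0·0.36^6 = 0.00218
  k=1: C(6,1)·0.64^1·0.36^5 = 0.02322
  k=2: C(6,2)·0.64^2·0.36^4 = 0.10320
  k=3: C(6,3)·0.64^3·0.36^3 = 0.24461
  k=4: C(6,4)·0.64^4·0.36^2 = 0.32615
1 − 0.69935 = 0.30065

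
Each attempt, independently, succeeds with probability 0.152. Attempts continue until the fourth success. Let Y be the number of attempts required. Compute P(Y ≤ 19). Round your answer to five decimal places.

Finishing within 19 attempts ⇔ at least 4 successes in the first 19. With X ~ Binomial(19, 0.152), P(Y ≤ 19) = 1 − P(X ≤ 3).
  k=0: C(19,0)·0.152^0·0.848^19 = 0.0436035
  k=1: C(19,1)·0.152^1·0.848^18 = 0.1484987
  k=2: C(19,2)·0.152^2·0.848^17 = 0.2395592
  k=3: C(19,3)·0.152^3·0.848^16 = 0.2433258
1 − 0.6749871 = 0.3250129

0.32501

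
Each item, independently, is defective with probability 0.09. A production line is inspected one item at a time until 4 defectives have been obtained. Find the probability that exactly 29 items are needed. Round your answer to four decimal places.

Y = trial on which the fourth success occurs; negative binomial, r=4, p=0.09.
P(Y=29) = C(28,3) · p^4 · (1−p)^25
= 3276 · 6.561e-05 · 0.094631 = 0.020340

0.0203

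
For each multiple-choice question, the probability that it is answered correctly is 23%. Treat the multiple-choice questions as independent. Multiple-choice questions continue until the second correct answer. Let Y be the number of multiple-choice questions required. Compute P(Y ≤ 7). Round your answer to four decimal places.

Finishing within 7 multiple-choice questions ⇔ at least 2 successes in the first 7. With X ~ Binomial(7, 0.23), P(Y ≤ 7) = 1 − P(X ≤ 1).
  k=0: C(7,0)·0.23^0·0.77^7 = 0.160485
  k=1: C(7,1)·0.23^1·0.77^6 = 0.335560
1 − 0.496045 = 0.503955

0.5040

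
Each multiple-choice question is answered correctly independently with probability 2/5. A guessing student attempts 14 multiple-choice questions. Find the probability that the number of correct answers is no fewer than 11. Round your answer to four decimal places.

0.0039

X ~ Binomial(14, 0.40); P(X ≥ 11) = Σ C(14,k) p^k (1−p)^(14−k) over k:
  k=11: C(14,11)·0.40^11·0.60^3 = 0.003298
  k=12: C(14,12)·0.40^12·0.60^2 = 0.000550
  k=13: C(14,13)·0.40^13·0.60^1 = 0.000056
  k=14: C(14,14)·0.40^14·0.60^0 = 0.000003
Total = 0.003906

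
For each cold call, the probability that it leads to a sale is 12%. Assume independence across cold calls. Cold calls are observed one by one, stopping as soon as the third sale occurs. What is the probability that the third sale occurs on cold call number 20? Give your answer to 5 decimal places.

0.03363

Y = trial on which the third success occurs; negative binomial, r=3, p=0.12.
P(Y=20) = C(19,2) · p^3 · (1−p)^17
= 171 · 0.001728 · 0.11382 = 0.0336314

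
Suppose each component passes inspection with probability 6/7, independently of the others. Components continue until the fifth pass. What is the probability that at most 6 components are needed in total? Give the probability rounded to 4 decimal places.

0.7931

Finishing within 6 components ⇔ at least 5 successes in the first 6. With X ~ Binomial(6, 0.857143), P(Y ≤ 6) = 1 − P(X ≤ 4).
  k=0: C(6,0)·0.857143^0·0.142857^6 = 0.000008
  k=1: C(6,1)·0.857143^1·0.142857^5 = 0.000306
  k=2: C(6,2)·0.857143^2·0.142857^4 = 0.004590
  k=3: C(6,3)·0.857143^3·0.142857^3 = 0.036719
  k=4: C(6,4)·0.857143^4·0.142857^2 = 0.165237
1 − 0.206861 = 0.793139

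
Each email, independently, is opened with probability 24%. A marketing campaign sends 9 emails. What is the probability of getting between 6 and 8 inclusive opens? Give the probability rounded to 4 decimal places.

X ~ Binomial(9, 0.24); P(6 ≤ X ≤ 8) = Σ C(9,k) p^k (1−p)^(9−k) over k:
  k=6: C(9,6)·0.24^6·0.76^3 = 0.007047
  k=7: C(9,7)·0.24^7·0.76^2 = 0.000954
  k=8: C(9,8)·0.24^8·0.76^1 = 0.000075
Total = 0.008076

0.0081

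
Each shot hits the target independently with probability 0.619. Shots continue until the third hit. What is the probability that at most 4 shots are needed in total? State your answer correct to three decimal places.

0.508

Finishing within 4 shots ⇔ at least 3 successes in the first 4. With X ~ Binomial(4, 0.619), P(Y ≤ 4) = 1 − P(X ≤ 2).
  k=0: C(4,0)·0.619^0·0.381^4 = 0.02107
  k=1: C(4,1)·0.619^1·0.381^3 = 0.13694
  k=2: C(4,2)·0.619^2·0.381^2 = 0.33372
1 − 0.49173 = 0.50827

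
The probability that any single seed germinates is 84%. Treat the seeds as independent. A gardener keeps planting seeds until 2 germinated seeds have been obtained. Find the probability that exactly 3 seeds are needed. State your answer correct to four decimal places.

Y = trial on which the second success occurs; negative binomial, r=2, p=0.84.
P(Y=3) = C(2,1) · p^2 · (1−p)^1
= 2 · 0.7056 · 0.16 = 0.225792

0.2258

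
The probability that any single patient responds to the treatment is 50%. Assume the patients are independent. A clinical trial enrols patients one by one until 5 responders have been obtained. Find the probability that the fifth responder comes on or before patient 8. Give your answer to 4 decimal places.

0.3633

Finishing within 8 patients ⇔ at least 5 successes in the first 8. With X ~ Binomial(8, 0.50), P(Y ≤ 8) = 1 − P(X ≤ 4).
  k=0: C(8,0)·0.50^0·0.50^8 = 0.003906
  k=1: C(8,1)·0.50^1·0.50^7 = 0.031250
  k=2: C(8,2)·0.50^2·0.50^6 = 0.109375
  k=3: C(8,3)·0.50^3·0.50^5 = 0.218750
  k=4: C(8,4)·0.50^4·0.50^4 = 0.273438
1 − 0.636719 = 0.363281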